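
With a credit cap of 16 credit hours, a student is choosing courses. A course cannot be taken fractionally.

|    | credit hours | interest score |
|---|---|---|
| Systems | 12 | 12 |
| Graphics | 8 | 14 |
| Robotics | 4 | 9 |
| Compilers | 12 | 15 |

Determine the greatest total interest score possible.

24

Graphics + Robotics: credit hours 8 + 4 = 12 ≤ 16, interest score 14 + 9 = 23.
Robotics + Compilers: credit hours 4 + 12 = 16 ≤ 16, interest score 9 + 15 = 24.
Best is Robotics and Compilers with total interest score 24.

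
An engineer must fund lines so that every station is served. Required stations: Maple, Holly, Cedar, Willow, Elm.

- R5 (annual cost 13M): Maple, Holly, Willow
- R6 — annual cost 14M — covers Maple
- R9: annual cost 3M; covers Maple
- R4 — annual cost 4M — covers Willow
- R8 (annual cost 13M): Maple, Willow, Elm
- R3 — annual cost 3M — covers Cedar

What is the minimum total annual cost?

The greedy cost-per-new-station heuristic would pick R9, R3, R4, R5, and R8 for 36, but a cheaper cover exists.
Choose R5, R8, and R3: together they cover Maple, Holly, Cedar, Willow, Elm — every station.
Total annual cost: 13 + 13 + 3 = 29.
No cover costs less than 29.

29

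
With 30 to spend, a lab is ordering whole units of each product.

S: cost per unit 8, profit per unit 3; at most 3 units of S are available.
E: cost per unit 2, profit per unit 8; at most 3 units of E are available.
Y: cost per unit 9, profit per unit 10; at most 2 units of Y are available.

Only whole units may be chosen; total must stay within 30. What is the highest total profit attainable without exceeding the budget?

44

This is a bounded integer knapsack.
Take 3×E and 2×Y: cost 24 ≤ 30, profit 3·8 + 2·10 = 44.
E has the best ratio (8/2) and is taken to its limit of 3; remaining capacity is filled optimally with the others.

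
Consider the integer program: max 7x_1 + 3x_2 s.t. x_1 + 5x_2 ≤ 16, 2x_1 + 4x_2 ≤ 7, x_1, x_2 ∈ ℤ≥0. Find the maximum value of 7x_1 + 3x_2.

21

(x_1,x_2)=(3,0): 1·3+5·0=3≤16, 2·3+4·0=6≤7, objective 21.
(x_1,x_2)=(2,0): 1·2+5·0=2≤16, 2·2+4·0=4≤7, objective 14.
No feasible integer point exceeds 21.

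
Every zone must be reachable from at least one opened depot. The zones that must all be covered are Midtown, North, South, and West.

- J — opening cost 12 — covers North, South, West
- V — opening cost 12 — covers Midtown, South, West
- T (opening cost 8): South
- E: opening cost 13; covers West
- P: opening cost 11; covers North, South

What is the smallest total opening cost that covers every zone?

23

Choose V and P: together they cover Midtown, North, South, West — every zone.
Total opening cost: 12 + 11 = 23.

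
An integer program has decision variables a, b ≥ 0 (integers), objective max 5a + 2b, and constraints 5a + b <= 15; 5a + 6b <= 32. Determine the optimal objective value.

(a,b)=(2,3): 5·2+1·3=13≤15, 5·2+6·3=28≤32, objective 16.
(a,b)=(2,2): 5·2+1·2=12≤15, 5·2+6·2=22≤32, objective 14.
(a,b)=(1,4): 5·1+1·4=9≤15, 5·1+6·4=29≤32, objective 13.
(a,b)=(1,3): 5·1+1·3=8≤15, 5·1+6·3=23≤32, objective 11.
Maximum is 16 at (a,b)=(2,3).

16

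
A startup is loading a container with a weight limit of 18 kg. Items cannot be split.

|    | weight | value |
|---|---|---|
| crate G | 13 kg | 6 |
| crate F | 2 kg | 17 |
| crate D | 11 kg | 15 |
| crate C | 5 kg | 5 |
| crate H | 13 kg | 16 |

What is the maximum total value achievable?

Allowing fractional choices, the relaxed optimum would be about 38.2, but items are indivisible.
crate F + crate D + crate C: weight 2 + 11 + 5 = 18 ≤ 18, value 17 + 15 + 5 = 37.
crate F + crate H: weight 2 + 13 = 15 ≤ 18, value 17 + 16 = 33.
Best is crate F, crate D, and crate C with total value 37.

37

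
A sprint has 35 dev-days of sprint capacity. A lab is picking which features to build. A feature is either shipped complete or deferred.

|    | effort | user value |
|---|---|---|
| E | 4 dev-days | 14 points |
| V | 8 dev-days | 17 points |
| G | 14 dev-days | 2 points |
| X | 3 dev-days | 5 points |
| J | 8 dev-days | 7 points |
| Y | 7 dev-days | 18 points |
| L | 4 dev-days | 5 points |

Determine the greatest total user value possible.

66

Allowing fractional choices, the relaxed optimum would be about 66.1, but features are indivisible.
E + V + X + J + Y + L: effort 4 + 8 + 3 + 8 + 7 + 4 = 34 ≤ 35, user value 14 + 17 + 5 + 7 + 18 + 5 = 66.
E + V + J + Y + L: effort 4 + 8 + 8 + 7 + 4 = 31 ≤ 35, user value 14 + 17 + 7 + 18 + 5 = 61.
E + V + X + J + Y: effort 4 + 8 + 3 + 8 + 7 = 30 ≤ 35, user value 14 + 17 + 5 + 7 + 18 = 61.
Best is E, V, X, J, Y, and L with total user value 66.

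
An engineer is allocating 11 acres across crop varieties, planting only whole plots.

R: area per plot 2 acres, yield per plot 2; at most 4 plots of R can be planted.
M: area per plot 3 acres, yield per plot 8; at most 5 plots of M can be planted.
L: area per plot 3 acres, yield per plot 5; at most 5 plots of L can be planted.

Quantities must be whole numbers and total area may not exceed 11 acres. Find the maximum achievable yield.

1×R and 3×M: area 11 ≤ 11, yield 1·2 + 3·8 = 26.
3×M: area 9 ≤ 11, yield 3·8 = 24.
Best is 26.

26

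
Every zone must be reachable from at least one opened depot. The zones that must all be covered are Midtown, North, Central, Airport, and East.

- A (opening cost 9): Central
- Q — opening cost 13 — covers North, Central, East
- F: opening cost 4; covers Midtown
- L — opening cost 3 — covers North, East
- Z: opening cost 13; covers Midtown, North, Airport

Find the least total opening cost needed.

25

Choose A, L, and Z: together they cover Midtown, North, Central, Airport, East — every zone.
Total opening cost: 9 + 3 + 13 = 25.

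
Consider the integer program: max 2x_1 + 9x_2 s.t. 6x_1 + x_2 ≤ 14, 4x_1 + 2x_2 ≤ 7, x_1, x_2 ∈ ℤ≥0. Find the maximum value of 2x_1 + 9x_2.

27

(x_1,x_2)=(0,3): 6·0+1·3=3≤14, 4·0+2·3=6≤7, objective 27.
(x_1,x_2)=(0,2): 6·0+1·2=2≤14, 4·0+2·2=4≤7, objective 18.
No feasible integer point exceeds 27.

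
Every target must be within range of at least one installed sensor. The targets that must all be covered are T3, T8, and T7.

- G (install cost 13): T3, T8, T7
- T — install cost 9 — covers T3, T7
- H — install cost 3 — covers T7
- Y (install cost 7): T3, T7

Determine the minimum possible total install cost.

This is a weighted set-cover instance.
The greedy cost-per-new-target heuristic would pick H and G for 16, but a cheaper cover exists.
G alone covers T3, T8, T7 — every target.
Total install cost: 13.
No cover costs less than 13.

13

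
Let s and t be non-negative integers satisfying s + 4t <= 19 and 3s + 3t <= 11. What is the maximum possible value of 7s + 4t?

The continuous relaxation peaks at (3.67, 0) with value 25.67; rounding to a feasible lattice point costs some objective.
(s,t)=(3,0): 1·3+4·0=3≤19, 3·3+3·0=9≤11, objective 21.
(s,t)=(2,1): 1·2+4·1=6≤19, 3·2+3·1=9≤11, objective 18.
(s,t)=(2,0): 1·2+4·0=2≤19, 3·2+3·0=6≤11, objective 14.
Maximum is 21 at (s,t)=(3,0).

21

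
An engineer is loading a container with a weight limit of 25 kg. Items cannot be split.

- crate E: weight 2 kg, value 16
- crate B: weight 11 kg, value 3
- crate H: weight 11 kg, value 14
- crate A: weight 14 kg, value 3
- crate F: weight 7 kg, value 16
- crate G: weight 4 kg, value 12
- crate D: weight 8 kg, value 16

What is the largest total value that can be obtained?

Allowing fractional choices, the relaxed optimum would be about 65.1, but items are indivisible.
crate E + crate H + crate F + crate G: weight 2 + 11 + 7 + 4 = 24 ≤ 25, value 16 + 14 + 16 + 12 = 58.
crate E + crate H + crate G + crate D: weight 2 + 11 + 4 + 8 = 25 ≤ 25, value 16 + 14 + 12 + 16 = 58.
crate E + crate F + crate G + crate D: weight 2 + 7 + 4 + 8 = 21 ≤ 25, value 16 + 16 + 12 + 16 = 60.
Best is crate E, crate F, crate G, and crate D with total value 60.

60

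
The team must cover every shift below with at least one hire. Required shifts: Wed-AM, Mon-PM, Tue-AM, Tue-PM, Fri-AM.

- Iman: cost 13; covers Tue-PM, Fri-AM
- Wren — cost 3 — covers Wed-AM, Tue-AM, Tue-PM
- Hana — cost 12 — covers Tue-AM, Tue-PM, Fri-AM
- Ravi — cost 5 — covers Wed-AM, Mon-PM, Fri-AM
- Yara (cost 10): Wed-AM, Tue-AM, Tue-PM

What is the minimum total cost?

8

This is an integer covering problem.
Choose Wren and Ravi: together they cover Wed-AM, Mon-PM, Tue-AM, Tue-PM, Fri-AM — every shift.
Total cost: 3 + 5 = 8.
No cover costs less than 8.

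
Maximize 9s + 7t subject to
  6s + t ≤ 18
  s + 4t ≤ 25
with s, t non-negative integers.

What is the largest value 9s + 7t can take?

The continuous relaxation peaks at (2.04, 5.74) with value 58.57; rounding to a feasible lattice point costs some objective.
(s,t)=(2,5): 6·2+1·5=17≤18, 1·2+4·5=22≤25, objective 53.
(s,t)=(1,6): 6·1+1·6=12≤18, 1·1+4·6=25≤25, objective 51.
(s,t)=(2,4): 6·2+1·4=16≤18, 1·2+4·4=18≤25, objective 46.
(s,t)=(1,5): 6·1+1·5=11≤18, 1·1+4·5=21≤25, objective 44.
Maximum is 53 at (s,t)=(2,5).

53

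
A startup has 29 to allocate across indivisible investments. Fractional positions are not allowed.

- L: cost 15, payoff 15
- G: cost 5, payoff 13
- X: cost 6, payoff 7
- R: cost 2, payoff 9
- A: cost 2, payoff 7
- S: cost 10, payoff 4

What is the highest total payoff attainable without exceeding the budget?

Treat it as a binary knapsack problem.
Take L, G, R, and A: cost 15 + 5 + 2 + 2 = 24 ≤ 29, payoff 15 + 13 + 9 + 7 = 44.
No feasible combination exceeds this.

44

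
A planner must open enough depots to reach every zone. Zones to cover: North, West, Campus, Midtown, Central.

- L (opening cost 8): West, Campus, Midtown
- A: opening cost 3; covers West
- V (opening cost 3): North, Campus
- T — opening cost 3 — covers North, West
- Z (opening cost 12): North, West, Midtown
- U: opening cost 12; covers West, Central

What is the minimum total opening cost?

23

Choose L, V, and U: together they cover North, West, Campus, Midtown, Central — every zone.
Total opening cost: 8 + 3 + 12 = 23.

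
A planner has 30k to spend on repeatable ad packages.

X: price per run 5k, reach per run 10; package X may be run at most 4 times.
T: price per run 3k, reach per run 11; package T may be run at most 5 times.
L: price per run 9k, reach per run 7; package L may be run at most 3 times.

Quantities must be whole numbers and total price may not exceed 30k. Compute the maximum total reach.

3×X and 5×T: price 30 ≤ 30, reach 3·10 + 5·11 = 85.
2×X and 5×T: price 25 ≤ 30, reach 2·10 + 5·11 = 75.
Best is 85.

85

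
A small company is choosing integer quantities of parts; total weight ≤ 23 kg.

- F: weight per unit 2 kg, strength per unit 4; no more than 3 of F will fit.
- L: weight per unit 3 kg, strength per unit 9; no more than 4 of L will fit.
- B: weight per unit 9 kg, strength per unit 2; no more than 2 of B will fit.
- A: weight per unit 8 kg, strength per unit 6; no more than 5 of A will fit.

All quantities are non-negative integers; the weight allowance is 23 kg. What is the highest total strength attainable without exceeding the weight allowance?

Take 3×F and 4×L: weight 18 ≤ 23, strength 3·4 + 4·9 = 48.
L has the best ratio (9/3) and is taken to its limit of 4; remaining capacity is filled optimally with the others.

48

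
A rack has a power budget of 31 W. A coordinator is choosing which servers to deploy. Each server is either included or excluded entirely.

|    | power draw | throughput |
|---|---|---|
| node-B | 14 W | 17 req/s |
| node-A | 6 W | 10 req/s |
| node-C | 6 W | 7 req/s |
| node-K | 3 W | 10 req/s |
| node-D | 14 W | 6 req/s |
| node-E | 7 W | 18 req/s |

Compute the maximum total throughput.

55

This is an integer program with binary decision variables.
node-B + node-A + node-K + node-E: power draw 14 + 6 + 3 + 7 = 30 ≤ 31, throughput 17 + 10 + 10 + 18 = 55.
node-A + node-C + node-K + node-E: power draw 6 + 6 + 3 + 7 = 22 ≤ 31, throughput 10 + 7 + 10 + 18 = 45.
node-B + node-C + node-K + node-E: power draw 14 + 6 + 3 + 7 = 30 ≤ 31, throughput 17 + 7 + 10 + 18 = 52.
Best is node-B, node-A, node-K, and node-E with total throughput 55.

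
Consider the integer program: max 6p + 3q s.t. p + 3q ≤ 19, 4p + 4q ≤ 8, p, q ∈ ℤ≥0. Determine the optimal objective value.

12

(p,q)=(2,0): 1·2+3·0=2≤19, 4·2+4·0=8≤8, objective 12.
(p,q)=(1,1): 1·1+3·1=4≤19, 4·1+4·1=8≤8, objective 9.
(p,q)=(1,0): 1·1+3·0=1≤19, 4·1+4·0=4≤8, objective 6.
No feasible integer point exceeds 12.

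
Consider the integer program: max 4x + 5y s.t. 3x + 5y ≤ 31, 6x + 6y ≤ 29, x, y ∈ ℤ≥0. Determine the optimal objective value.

(x,y)=(0,4) is feasible, giving 20.
(x,y)=(1,3) is feasible, giving 19.
(x,y)=(0,3) is feasible, giving 15.
No feasible integer point exceeds 20.

20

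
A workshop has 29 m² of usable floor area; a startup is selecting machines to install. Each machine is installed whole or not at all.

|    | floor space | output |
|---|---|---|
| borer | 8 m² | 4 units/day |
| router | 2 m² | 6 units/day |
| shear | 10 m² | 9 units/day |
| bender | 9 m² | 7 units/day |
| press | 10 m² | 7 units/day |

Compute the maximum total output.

26

Allowing fractional choices, the relaxed optimum would be about 27.6, but machines are indivisible.
borer + router + bender + press: floor space 8 + 2 + 9 + 10 = 29 ≤ 29, output 4 + 6 + 7 + 7 = 24.
shear + bender + press: floor space 10 + 9 + 10 = 29 ≤ 29, output 9 + 7 + 7 = 23.
borer + router + shear + bender: floor space 8 + 2 + 10 + 9 = 29 ≤ 29, output 4 + 6 + 9 + 7 = 26.
Best is borer, router, shear, and bender with total output 26.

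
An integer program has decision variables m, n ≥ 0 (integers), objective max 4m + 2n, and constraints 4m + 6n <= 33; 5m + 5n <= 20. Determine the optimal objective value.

16

(m,n)=(4,0) is feasible, giving 16.
(m,n)=(3,1) is feasible, giving 14.
No feasible integer point exceeds 16.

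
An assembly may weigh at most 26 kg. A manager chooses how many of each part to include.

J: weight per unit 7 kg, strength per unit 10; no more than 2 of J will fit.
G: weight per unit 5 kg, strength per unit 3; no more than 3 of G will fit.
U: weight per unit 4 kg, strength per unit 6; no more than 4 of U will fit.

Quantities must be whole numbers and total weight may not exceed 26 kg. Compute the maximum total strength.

U has the best ratio (6/4); taking only U gives at most 4×6 = 24 (stopped by the supply cap of 4).
Mixing does better — 2×J and 3×U: weight 26 ≤ 26, strength 2·10 + 3·6 = 38.

38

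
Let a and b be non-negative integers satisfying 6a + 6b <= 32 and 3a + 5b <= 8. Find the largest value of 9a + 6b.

18

(a,b)=(2,0): 6·2+6·0=12≤32, 3·2+5·0=6≤8, objective 18.
(a,b)=(1,1): 6·1+6·1=12≤32, 3·1+5·1=8≤8, objective 15.
(a,b)=(1,0): 6·1+6·0=6≤32, 3·1+5·0=3≤8, objective 9.
Maximum is 18 at (a,b)=(2,0).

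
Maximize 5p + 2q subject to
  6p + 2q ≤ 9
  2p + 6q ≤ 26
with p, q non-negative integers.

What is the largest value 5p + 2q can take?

8

Relaxing integrality, the LP optimum is 8.94 at (p,q) = (0.0625, 4.31), which is not an integer point.
(p,q)=(0,4): 6·0+2·4=8≤9, 2·0+6·4=24≤26, objective 8.
(p,q)=(0,3): 6·0+2·3=6≤9, 2·0+6·3=18≤26, objective 6.
The best lattice point is (0,4), giving 8.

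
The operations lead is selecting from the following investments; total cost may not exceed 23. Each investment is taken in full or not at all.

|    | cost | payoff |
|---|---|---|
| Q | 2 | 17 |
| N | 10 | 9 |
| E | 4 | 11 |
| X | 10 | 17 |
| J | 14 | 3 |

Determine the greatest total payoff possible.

45

This is an integer program with binary decision variables.
Take Q, E, and X: cost 2 + 4 + 10 = 16 ≤ 23, payoff 17 + 11 + 17 = 45.
No other feasible combination does better.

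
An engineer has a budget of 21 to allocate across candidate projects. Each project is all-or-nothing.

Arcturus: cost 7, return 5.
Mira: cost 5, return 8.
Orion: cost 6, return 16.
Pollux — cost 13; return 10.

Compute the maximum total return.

29

Take Arcturus, Mira, and Orion: cost 7 + 5 + 6 = 18 ≤ 21, return 5 + 8 + 16 = 29.
No other feasible combination does better.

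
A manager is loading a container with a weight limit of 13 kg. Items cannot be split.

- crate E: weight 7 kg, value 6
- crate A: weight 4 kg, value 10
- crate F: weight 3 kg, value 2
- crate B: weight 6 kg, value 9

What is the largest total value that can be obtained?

Allowing fractional choices, the relaxed optimum would be about 21.6, but items are indivisible.
crate A + crate F + crate B: weight 4 + 3 + 6 = 13 ≤ 13, value 10 + 2 + 9 = 21.
crate E + crate A: weight 7 + 4 = 11 ≤ 13, value 6 + 10 = 16.
crate A + crate B: weight 4 + 6 = 10 ≤ 13, value 10 + 9 = 19.
Best is crate A, crate F, and crate B with total value 21.

21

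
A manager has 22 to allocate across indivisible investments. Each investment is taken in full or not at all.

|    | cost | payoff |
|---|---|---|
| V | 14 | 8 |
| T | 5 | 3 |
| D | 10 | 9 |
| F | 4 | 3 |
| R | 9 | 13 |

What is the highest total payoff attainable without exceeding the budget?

D + R: cost 10 + 9 = 19 ≤ 22, payoff 9 + 13 = 22.
T + F + R: cost 5 + 4 + 9 = 18 ≤ 22, payoff 3 + 3 + 13 = 19.
Best is D and R with total payoff 22.

22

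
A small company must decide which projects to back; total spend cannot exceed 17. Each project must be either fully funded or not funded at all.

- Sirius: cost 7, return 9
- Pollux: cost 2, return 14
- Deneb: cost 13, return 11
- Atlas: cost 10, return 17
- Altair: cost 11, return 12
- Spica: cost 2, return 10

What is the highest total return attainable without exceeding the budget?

41

Allowing fractional choices, the relaxed optimum would be about 44.9, but projects are indivisible.
Pollux + Altair + Spica: cost 2 + 11 + 2 = 15 ≤ 17, return 14 + 12 + 10 = 36.
Pollux + Atlas + Spica: cost 2 + 10 + 2 = 14 ≤ 17, return 14 + 17 + 10 = 41.
Best is Pollux, Atlas, and Spica with total return 41.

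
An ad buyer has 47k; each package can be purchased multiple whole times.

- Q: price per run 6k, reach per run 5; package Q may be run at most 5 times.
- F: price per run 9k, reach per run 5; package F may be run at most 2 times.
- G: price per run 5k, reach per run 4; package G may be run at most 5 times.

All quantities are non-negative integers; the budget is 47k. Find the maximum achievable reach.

Q has the best ratio (5/6); taking only Q gives at most 5×5 = 25 (stopped by the supply cap of 5).
Mixing does better — 5×Q and 3×G: price 45 ≤ 47, reach 5·5 + 3·4 = 37.

37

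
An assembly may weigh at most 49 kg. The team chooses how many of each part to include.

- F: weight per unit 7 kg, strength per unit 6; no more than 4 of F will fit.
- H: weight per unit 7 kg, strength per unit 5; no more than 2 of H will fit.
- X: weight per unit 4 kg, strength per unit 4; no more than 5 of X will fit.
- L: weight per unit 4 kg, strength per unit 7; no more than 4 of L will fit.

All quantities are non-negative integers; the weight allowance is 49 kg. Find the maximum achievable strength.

58

L has the best ratio (7/4); taking only L gives at most 4×7 = 28 (stopped by the supply cap of 4).
Mixing does better — 3×F, 3×X, and 4×L: weight 49 ≤ 49, strength 3·6 + 3·4 + 4·7 = 58.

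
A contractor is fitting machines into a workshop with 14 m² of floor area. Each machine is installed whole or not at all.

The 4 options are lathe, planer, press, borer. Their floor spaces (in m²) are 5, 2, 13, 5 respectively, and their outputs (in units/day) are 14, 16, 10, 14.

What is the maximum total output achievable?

44

Allowing fractional choices, the relaxed optimum would be about 45.5, but machines are indivisible.
lathe + planer + borer: floor space 5 + 2 + 5 = 12 ≤ 14, output 14 + 16 + 14 = 44.
lathe + planer: floor space 5 + 2 = 7 ≤ 14, output 14 + 16 = 30.
Best is lathe, planer, and borer with total output 44.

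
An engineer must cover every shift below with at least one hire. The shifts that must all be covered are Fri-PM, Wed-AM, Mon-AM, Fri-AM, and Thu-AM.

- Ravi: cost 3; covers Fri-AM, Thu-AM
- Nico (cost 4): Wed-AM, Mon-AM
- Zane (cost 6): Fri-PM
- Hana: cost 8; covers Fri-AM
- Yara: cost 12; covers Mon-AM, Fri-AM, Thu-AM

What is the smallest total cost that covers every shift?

Choose Ravi, Nico, and Zane: together they cover Fri-PM, Wed-AM, Mon-AM, Fri-AM, Thu-AM — every shift.
Total cost: 3 + 4 + 6 = 13.

13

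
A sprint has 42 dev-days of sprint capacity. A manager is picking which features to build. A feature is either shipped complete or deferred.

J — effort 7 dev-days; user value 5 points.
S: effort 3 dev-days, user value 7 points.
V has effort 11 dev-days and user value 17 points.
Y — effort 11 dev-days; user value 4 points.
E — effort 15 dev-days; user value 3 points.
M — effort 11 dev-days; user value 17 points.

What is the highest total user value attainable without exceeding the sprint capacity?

46

J + S + V + M: effort 7 + 3 + 11 + 11 = 32 ≤ 42, user value 5 + 7 + 17 + 17 = 46.
S + V + Y + M: effort 3 + 11 + 11 + 11 = 36 ≤ 42, user value 7 + 17 + 4 + 17 = 45.
Best is J, S, V, and M with total user value 46.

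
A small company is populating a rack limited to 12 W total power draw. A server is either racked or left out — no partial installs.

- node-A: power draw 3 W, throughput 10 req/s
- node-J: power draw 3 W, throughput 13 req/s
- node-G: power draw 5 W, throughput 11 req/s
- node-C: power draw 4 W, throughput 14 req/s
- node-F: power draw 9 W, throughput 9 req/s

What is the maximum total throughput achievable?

38

This is an integer program with binary decision variables.
Take node-J, node-G, and node-C: power draw 3 + 5 + 4 = 12 ≤ 12, throughput 13 + 11 + 14 = 38.
No other feasible combination does better.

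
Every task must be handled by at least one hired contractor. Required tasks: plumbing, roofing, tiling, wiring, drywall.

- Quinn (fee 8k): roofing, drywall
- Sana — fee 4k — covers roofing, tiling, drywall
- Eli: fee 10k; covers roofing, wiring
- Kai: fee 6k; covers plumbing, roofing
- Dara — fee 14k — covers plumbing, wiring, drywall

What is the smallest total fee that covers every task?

18

The greedy cost-per-new-task heuristic would pick Sana, Kai, and Eli for 20, but a cheaper cover exists.
Choose Sana and Dara: together they cover plumbing, roofing, tiling, wiring, drywall — every task.
Total fee: 4 + 14 = 18.
No cover costs less than 18.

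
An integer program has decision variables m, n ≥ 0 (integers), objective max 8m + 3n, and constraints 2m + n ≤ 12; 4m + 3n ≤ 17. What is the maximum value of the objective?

Relaxing integrality, the LP optimum is 34.00 at (m,n) = (4.25, 0), which is not an integer point.
(m,n)=(4,0): 2·4+1·0=8≤12, 4·4+3·0=16≤17, objective 32.
(m,n)=(3,1): 2·3+1·1=7≤12, 4·3+3·1=15≤17, objective 27.
Maximum is 32 at (m,n)=(4,0).

32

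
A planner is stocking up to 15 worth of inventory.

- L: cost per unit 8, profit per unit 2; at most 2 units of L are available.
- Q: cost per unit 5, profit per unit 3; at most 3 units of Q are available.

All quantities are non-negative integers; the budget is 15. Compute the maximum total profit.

Q has the best ratio (3/5); taking only Q gives at most 3×3 = 9 (stopped by the cost limit).
Optimal: 3×Q: cost 15 ≤ 15, profit 3·3 = 9.

9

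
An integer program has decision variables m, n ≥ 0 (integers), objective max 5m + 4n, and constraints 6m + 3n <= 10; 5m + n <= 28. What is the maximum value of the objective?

(m,n)=(0,3) is feasible, giving 12.
(m,n)=(0,2) is feasible, giving 8.
Maximum is 12 at (m,n)=(0,3).

12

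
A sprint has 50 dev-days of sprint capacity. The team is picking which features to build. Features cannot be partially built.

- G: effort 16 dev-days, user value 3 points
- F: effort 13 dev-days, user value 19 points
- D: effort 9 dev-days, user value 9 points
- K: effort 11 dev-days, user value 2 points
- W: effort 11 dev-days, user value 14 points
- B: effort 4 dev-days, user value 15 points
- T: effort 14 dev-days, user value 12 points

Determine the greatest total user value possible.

Take F, W, B, and T: effort 13 + 11 + 4 + 14 = 42 ≤ 50, user value 19 + 14 + 15 + 12 = 60.
No other feasible combination does better.

60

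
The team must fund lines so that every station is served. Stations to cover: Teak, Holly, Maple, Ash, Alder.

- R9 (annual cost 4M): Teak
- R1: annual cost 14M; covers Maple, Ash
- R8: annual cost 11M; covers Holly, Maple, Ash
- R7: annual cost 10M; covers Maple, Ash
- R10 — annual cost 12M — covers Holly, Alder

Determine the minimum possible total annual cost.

Choose R9, R7, and R10: together they cover Teak, Holly, Maple, Ash, Alder — every station.
Total annual cost: 4 + 10 + 12 = 26.

26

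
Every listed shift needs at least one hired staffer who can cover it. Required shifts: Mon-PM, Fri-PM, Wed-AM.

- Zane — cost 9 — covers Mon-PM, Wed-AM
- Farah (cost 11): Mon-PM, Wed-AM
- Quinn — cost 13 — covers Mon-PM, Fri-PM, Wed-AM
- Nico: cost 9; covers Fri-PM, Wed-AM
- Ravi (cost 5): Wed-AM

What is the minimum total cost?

This is an integer covering problem.
Quinn alone covers Mon-PM, Fri-PM, Wed-AM — every shift.
Total cost: 13.
No cover costs less than 13.

13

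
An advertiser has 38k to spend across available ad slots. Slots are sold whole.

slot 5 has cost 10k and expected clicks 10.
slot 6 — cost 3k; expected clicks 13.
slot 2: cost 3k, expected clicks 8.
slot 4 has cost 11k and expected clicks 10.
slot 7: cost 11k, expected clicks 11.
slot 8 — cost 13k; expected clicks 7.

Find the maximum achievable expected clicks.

52

Treat it as a binary knapsack problem.
Take slot 5, slot 6, slot 2, slot 4, and slot 7: cost 10 + 3 + 3 + 11 + 11 = 38 ≤ 38, expected clicks 10 + 13 + 8 + 10 + 11 = 52.
No other feasible combination does better.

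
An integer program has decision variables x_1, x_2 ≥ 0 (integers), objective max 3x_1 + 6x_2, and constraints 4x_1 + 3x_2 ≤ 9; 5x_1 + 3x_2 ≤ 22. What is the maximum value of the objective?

18

(x_1,x_2)=(0,3) is feasible, giving 18.
(x_1,x_2)=(0,2) is feasible, giving 12.
No feasible integer point exceeds 18.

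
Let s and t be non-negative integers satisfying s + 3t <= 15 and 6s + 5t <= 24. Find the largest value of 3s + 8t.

32

(s,t)=(0,4): 1·0+3·4=12≤15, 6·0+5·4=20≤24, objective 32.
(s,t)=(1,3): 1·1+3·3=10≤15, 6·1+5·3=21≤24, objective 27.
No feasible integer point exceeds 32.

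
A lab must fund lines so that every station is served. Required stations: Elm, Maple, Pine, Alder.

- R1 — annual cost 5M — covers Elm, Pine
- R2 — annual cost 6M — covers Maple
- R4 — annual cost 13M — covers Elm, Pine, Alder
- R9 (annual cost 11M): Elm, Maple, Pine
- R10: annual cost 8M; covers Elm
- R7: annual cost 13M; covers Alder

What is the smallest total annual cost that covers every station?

Choose R2 and R4: together they cover Elm, Maple, Pine, Alder — every station.
Total annual cost: 6 + 13 = 19.

19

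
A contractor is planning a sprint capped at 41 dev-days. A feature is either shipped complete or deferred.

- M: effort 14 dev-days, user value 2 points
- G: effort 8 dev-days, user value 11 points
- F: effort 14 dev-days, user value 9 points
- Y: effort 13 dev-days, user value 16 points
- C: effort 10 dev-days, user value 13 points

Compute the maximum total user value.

Take G, Y, and C: effort 8 + 13 + 10 = 31 ≤ 41, user value 11 + 16 + 13 = 40.
No other feasible combination does better.

40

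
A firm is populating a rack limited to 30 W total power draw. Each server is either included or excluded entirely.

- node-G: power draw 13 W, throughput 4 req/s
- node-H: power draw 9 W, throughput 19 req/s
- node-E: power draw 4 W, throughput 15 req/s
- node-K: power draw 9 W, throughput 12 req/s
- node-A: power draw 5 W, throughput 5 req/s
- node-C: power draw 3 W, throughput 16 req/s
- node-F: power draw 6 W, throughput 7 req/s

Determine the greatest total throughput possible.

67

node-H + node-E + node-K + node-A + node-C: power draw 9 + 4 + 9 + 5 + 3 = 30 ≤ 30, throughput 19 + 15 + 12 + 5 + 16 = 67.
node-H + node-E + node-K + node-C: power draw 9 + 4 + 9 + 3 = 25 ≤ 30, throughput 19 + 15 + 12 + 16 = 62.
Best is node-H, node-E, node-K, node-A, and node-C with total throughput 67.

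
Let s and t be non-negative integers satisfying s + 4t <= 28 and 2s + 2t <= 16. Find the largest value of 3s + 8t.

(s,t)=(0,7) is feasible, giving 56.
(s,t)=(2,6) is feasible, giving 54.
No feasible integer point exceeds 56.

56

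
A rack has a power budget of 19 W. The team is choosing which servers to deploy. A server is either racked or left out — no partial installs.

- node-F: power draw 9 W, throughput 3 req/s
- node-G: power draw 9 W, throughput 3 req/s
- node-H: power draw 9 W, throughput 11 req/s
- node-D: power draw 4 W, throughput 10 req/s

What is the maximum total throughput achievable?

21

Take node-H and node-D: power draw 9 + 4 = 13 ≤ 19, throughput 11 + 10 = 21.
No other feasible combination does better.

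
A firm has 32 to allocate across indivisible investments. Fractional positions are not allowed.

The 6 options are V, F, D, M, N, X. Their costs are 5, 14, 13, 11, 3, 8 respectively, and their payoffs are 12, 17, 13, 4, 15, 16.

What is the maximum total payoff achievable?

60

This is an integer program with binary decision variables.
Allowing fractional choices, the relaxed optimum would be about 62.0, but investments are indivisible.
V + D + N + X: cost 5 + 13 + 3 + 8 = 29 ≤ 32, payoff 12 + 13 + 15 + 16 = 56.
F + N + X: cost 14 + 3 + 8 = 25 ≤ 32, payoff 17 + 15 + 16 = 48.
V + F + N + X: cost 5 + 14 + 3 + 8 = 30 ≤ 32, payoff 12 + 17 + 15 + 16 = 60.
Best is V, F, N, and X with total payoff 60.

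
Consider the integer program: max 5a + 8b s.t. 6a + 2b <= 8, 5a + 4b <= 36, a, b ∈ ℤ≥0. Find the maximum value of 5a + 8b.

(a,b)=(0,4): 6·0+2·4=8≤8, 5·0+4·4=16≤36, objective 32.
(a,b)=(0,3): 6·0+2·3=6≤8, 5·0+4·3=12≤36, objective 24.
The best lattice point is (0,4), giving 32.

32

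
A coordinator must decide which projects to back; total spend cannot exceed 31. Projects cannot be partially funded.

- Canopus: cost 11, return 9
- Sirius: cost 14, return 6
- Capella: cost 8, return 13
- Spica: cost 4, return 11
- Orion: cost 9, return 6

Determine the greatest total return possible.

Allowing fractional choices, the relaxed optimum would be about 38.3, but projects are indivisible.
Sirius + Capella + Spica: cost 14 + 8 + 4 = 26 ≤ 31, return 6 + 13 + 11 = 30.
Canopus + Capella + Spica: cost 11 + 8 + 4 = 23 ≤ 31, return 9 + 13 + 11 = 33.
Capella + Spica + Orion: cost 8 + 4 + 9 = 21 ≤ 31, return 13 + 11 + 6 = 30.
Best is Canopus, Capella, and Spica with total return 33.

33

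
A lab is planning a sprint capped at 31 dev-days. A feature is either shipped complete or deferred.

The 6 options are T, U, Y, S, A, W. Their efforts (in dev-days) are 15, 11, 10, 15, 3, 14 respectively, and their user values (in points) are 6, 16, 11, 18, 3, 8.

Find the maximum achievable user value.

37

U + S: effort 11 + 15 = 26 ≤ 31, user value 16 + 18 = 34.
Y + S + A: effort 10 + 15 + 3 = 28 ≤ 31, user value 11 + 18 + 3 = 32.
U + S + A: effort 11 + 15 + 3 = 29 ≤ 31, user value 16 + 18 + 3 = 37.
Best is U, S, and A with total user value 37.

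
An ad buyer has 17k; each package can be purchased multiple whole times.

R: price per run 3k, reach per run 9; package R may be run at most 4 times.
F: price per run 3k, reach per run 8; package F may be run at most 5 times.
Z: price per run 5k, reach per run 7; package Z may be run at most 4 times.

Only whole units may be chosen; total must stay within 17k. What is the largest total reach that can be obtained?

This is a bounded integer knapsack.
R has the best ratio (9/3); taking only R gives at most 4×9 = 36 (stopped by the supply cap of 4).
Mixing does better — 4×R and 1×F: price 15 ≤ 17, reach 4·9 + 1·8 = 44.

44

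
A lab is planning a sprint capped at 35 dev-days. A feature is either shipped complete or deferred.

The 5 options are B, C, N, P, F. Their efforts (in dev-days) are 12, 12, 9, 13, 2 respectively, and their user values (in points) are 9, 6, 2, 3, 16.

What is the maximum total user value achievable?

Allowing fractional choices, the relaxed optimum would be about 33.1, but features are indivisible.
B + C + N + F: effort 12 + 12 + 9 + 2 = 35 ≤ 35, user value 9 + 6 + 2 + 16 = 33.
B + P + F: effort 12 + 13 + 2 = 27 ≤ 35, user value 9 + 3 + 16 = 28.
B + C + F: effort 12 + 12 + 2 = 26 ≤ 35, user value 9 + 6 + 16 = 31.
Best is B, C, N, and F with total user value 33.

33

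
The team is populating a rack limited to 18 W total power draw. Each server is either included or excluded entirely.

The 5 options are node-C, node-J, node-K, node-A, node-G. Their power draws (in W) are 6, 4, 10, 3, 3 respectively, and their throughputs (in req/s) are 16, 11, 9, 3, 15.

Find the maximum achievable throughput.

This is an integer program with binary decision variables.
node-C + node-J + node-A + node-G: power draw 6 + 4 + 3 + 3 = 16 ≤ 18, throughput 16 + 11 + 3 + 15 = 45.
node-C + node-J + node-G: power draw 6 + 4 + 3 = 13 ≤ 18, throughput 16 + 11 + 15 = 42.
Best is node-C, node-J, node-A, and node-G with total throughput 45.

45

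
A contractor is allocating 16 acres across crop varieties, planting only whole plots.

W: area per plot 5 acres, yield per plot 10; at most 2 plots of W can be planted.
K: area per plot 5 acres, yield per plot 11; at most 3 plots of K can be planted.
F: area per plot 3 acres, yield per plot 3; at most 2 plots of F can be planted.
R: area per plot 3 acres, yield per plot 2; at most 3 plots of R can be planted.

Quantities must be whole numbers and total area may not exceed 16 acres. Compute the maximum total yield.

33

This is a bounded integer knapsack.
K has the best ratio (11/5); taking only K gives at most 3×11 = 33 (stopped by the area limit).
Optimal: 3×K: area 15 ≤ 16, yield 3·11 = 33.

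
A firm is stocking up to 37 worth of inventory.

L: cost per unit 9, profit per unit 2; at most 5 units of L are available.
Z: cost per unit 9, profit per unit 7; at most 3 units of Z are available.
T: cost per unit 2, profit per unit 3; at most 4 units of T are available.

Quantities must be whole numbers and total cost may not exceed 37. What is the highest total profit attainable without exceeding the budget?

T has the best ratio (3/2); taking only T gives at most 4×3 = 12 (stopped by the supply cap of 4).
Mixing does better — 3×Z and 4×T: cost 35 ≤ 37, profit 3·7 + 4·3 = 33.

33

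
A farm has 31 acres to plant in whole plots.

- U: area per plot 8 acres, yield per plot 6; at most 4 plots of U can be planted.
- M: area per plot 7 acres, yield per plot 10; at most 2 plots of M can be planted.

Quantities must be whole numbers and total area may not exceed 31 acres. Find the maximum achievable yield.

32

3×U and 1×M: area 31 ≤ 31, yield 3·6 + 1·10 = 28.
2×U and 2×M: area 30 ≤ 31, yield 2·6 + 2·10 = 32.
Best is 32.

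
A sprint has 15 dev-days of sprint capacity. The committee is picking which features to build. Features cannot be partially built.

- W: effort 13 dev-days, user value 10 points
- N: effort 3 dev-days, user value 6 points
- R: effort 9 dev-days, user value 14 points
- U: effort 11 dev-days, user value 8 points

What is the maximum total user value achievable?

Allowing fractional choices, the relaxed optimum would be about 22.3, but features are indivisible.
N + U: effort 3 + 11 = 14 ≤ 15, user value 6 + 8 = 14.
R: effort 9 ≤ 15, user value 14.
N + R: effort 3 + 9 = 12 ≤ 15, user value 6 + 14 = 20.
Best is N and R with total user value 20.

20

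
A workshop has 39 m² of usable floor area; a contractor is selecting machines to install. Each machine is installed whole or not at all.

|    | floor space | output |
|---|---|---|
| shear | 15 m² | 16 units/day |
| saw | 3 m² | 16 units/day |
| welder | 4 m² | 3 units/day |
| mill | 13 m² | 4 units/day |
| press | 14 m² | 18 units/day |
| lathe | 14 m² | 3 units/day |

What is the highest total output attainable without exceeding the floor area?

Allowing fractional choices, the relaxed optimum would be about 53.9, but machines are indivisible.
shear + saw + welder + press: floor space 15 + 3 + 4 + 14 = 36 ≤ 39, output 16 + 16 + 3 + 18 = 53.
shear + saw + press: floor space 15 + 3 + 14 = 32 ≤ 39, output 16 + 16 + 18 = 50.
saw + welder + mill + press: floor space 3 + 4 + 13 + 14 = 34 ≤ 39, output 16 + 3 + 4 + 18 = 41.
Best is shear, saw, welder, and press with total output 53.

53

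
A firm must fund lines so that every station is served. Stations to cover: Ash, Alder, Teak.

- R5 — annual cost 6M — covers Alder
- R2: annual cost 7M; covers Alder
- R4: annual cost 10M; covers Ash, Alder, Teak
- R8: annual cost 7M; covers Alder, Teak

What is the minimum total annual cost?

10

R4 alone covers Ash, Alder, Teak — every station.
Total annual cost: 10.
No cover costs less than 10.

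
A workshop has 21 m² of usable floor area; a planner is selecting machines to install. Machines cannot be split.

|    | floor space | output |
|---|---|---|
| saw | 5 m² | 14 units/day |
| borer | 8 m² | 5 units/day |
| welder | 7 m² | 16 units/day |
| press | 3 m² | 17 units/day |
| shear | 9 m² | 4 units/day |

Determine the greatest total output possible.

47

Allowing fractional choices, the relaxed optimum would be about 50.8, but machines are indivisible.
borer + welder + press: floor space 8 + 7 + 3 = 18 ≤ 21, output 5 + 16 + 17 = 38.
saw + welder + press: floor space 5 + 7 + 3 = 15 ≤ 21, output 14 + 16 + 17 = 47.
welder + press + shear: floor space 7 + 3 + 9 = 19 ≤ 21, output 16 + 17 + 4 = 37.
Best is saw, welder, and press with total output 47.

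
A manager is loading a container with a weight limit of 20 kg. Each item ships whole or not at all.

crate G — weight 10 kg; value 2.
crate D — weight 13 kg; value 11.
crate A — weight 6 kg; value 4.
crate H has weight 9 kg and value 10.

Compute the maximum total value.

Allowing fractional choices, the relaxed optimum would be about 19.3, but items are indivisible.
crate D + crate A: weight 13 + 6 = 19 ≤ 20, value 11 + 4 = 15.
crate G + crate H: weight 10 + 9 = 19 ≤ 20, value 2 + 10 = 12.
crate A + crate H: weight 6 + 9 = 15 ≤ 20, value 4 + 10 = 14.
Best is crate D and crate A with total value 15.

15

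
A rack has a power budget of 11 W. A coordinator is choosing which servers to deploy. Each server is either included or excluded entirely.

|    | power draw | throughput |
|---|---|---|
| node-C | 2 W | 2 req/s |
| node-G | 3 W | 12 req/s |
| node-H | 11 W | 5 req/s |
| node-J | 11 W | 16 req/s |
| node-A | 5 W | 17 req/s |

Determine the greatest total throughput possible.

Take node-C, node-G, and node-A: power draw 2 + 3 + 5 = 10 ≤ 11, throughput 2 + 12 + 17 = 31.
No other feasible combination does better.

31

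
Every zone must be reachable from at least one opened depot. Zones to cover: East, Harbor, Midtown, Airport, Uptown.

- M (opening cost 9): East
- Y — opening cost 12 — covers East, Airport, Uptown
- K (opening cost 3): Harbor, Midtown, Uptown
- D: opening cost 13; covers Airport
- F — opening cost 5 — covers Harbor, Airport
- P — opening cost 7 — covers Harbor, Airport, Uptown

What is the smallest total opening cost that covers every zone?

The greedy cost-per-new-zone heuristic would pick K, F, and M for 17, but a cheaper cover exists.
Choose Y and K: together they cover East, Harbor, Midtown, Airport, Uptown — every zone.
Total opening cost: 12 + 3 = 15.
No cover costs less than 15.

15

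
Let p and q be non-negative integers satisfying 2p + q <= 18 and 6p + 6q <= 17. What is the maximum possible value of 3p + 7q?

Relaxing integrality, the LP optimum is 19.83 at (p,q) = (0, 2.83), which is not an integer point.
(p,q)=(0,2): 2·0+1·2=2≤18, 6·0+6·2=12≤17, objective 14.
(p,q)=(1,1): 2·1+1·1=3≤18, 6·1+6·1=12≤17, objective 10.
(p,q)=(0,1): 2·0+1·1=1≤18, 6·0+6·1=6≤17, objective 7.
Maximum is 14 at (p,q)=(0,2).

14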